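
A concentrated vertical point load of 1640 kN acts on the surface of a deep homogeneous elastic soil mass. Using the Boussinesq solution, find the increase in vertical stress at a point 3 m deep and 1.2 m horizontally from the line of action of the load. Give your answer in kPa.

Δσ_z ≈ 60 kPa

Boussinesq vertical stress below a point load on an elastic half-space:
Δσ_z = 3P/(2πz²) · [1 + (r/z)²]^(−5/2)
r/z = 1.2/3 = 0.4; [1+(r/z)²]^(−5/2) = 0.69001.
Δσ_z = 3×1640/(2π×3²) × 0.69001 = 87.005 × 0.69001 = 60.03 kPa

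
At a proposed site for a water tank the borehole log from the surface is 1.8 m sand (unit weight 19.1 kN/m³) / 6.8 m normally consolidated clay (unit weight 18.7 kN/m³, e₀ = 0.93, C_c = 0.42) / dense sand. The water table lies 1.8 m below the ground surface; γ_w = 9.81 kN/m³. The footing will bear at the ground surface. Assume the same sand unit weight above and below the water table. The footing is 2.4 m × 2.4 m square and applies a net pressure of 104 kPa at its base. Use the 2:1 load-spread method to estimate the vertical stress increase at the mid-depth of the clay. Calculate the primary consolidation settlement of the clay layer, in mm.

Mid-depth of clay below the ground surface: z = 1.8 + 6.8/2 = 5.2 m.
Total vertical stress at mid-clay: σ_v = 19.1×1.8 + 18.7×3.4 = 97.96 kPa.
Pore pressure: u = 9.81×(5.2 − 1.8) = 33.354 kPa.
Initial effective stress: σ'_0 = σ_v − u = 97.96 − 33.354 = 64.606 kPa.
Stress increase at mid-clay by the 2:1 spreading method:
Δσ = qBL/((B+z)(L+z)) = 104×2.4×2.4/((2.4+5.2)(2.4+5.2)) = 10.371 kPa
Final effective stress: σ'_f = σ'_0 + Δσ = 64.606 + 10.371 = 74.977 kPa.
Normally consolidated clay, so the full stress increment lies on the virgin compression line:
S_c = C_c·H/(1+e₀)·log₁₀(σ'_f/σ'_0) = 0.42×6.8/(1+0.93)×log₁₀(74.977/64.606)
    = 1.4798 × 0.064655 = 0.09568 m

S_c ≈ 95.7 mm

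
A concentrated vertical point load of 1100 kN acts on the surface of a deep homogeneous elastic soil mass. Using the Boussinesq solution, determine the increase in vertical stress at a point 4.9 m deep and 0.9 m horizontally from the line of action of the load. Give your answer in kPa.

Δσ_z ≈ 20.1 kPa

Boussinesq vertical stress below a point load on an elastic half-space:
Δσ_z = 3P/(2πz²) · [1 + (r/z)²]^(−5/2)
r/z = 0.9/4.9 = 0.18367; [1+(r/z)²]^(−5/2) = 0.9204.
Δσ_z = 3×1100/(2π×4.9²) × 0.9204 = 21.875 × 0.9204 = 20.13 kPa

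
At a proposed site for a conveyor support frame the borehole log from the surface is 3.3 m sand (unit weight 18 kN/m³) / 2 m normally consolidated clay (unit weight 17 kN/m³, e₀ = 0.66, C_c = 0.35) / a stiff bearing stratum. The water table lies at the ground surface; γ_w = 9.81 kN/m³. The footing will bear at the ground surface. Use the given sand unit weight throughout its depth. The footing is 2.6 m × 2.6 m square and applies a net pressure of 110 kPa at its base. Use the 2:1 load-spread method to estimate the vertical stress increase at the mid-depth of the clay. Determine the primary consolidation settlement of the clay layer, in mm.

S_c ≈ 68.9 mm

Mid-depth of clay below the ground surface: z = 3.3 + 2/2 = 4.3 m.
Total vertical stress at mid-clay: σ_v = 18×3.3 + 17×1 = 76.4 kPa.
Pore pressure: u = 9.81×(4.3 − 0) = 42.183 kPa.
Initial effective stress: σ'_0 = σ_v − u = 76.4 − 42.183 = 34.217 kPa.
Stress increase at mid-clay by the 2:1 spreading method:
Δσ = qBL/((B+z)(L+z)) = 110×2.6×2.6/((2.6+4.3)(2.6+4.3)) = 15.619 kPa
Final effective stress: σ'_f = σ'_0 + Δσ = 34.217 + 15.619 = 49.836 kPa.
Normally consolidated clay, so the full stress increment lies on the virgin compression line:
S_c = C_c·H/(1+e₀)·log₁₀(σ'_f/σ'_0) = 0.35×2/(1+0.66)×log₁₀(49.836/34.217)
    = 0.42169 × 0.1633 = 0.06886 m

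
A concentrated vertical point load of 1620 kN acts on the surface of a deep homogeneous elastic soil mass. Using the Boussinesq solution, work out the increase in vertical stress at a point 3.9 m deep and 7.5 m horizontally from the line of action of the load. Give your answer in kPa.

Δσ_z ≈ 1.06 kPa

Boussinesq vertical stress below a point load on an elastic half-space:
Δσ_z = 3P/(2πz²) · [1 + (r/z)²]^(−5/2)
r/z = 7.5/3.9 = 1.9231; [1+(r/z)²]^(−5/2) = 0.020901.
Δσ_z = 3×1620/(2π×3.9²) × 0.020901 = 50.854 × 0.020901 = 1.063 kPa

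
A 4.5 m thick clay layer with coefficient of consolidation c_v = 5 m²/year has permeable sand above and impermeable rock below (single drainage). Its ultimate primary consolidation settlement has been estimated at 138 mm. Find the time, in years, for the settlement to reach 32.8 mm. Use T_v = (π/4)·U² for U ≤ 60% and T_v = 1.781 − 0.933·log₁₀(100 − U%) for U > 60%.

Drainage path length: H_d = H = 4.5 m (single drainage).
U = S(t)/S_ult = 32.8/138 = 0.2377.
U ≤ 60%: T_v = (π/4)·U² = (π/4)×0.23768² = 0.044369.
t = T_v·H_d²/c_v = 0.044369×4.5²/5 = 0.1797 years.

t ≈ 0.18 years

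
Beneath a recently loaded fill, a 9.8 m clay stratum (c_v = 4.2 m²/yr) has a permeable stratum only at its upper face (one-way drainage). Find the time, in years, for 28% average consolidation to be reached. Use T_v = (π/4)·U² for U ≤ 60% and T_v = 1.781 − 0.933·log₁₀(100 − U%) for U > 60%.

t ≈ 1.41 years

Drainage path length: H_d = H = 9.8 m (single drainage).
U ≤ 60%: T_v = (π/4)·U² = (π/4)×0.28² = 0.061575.
t = T_v·H_d²/c_v = 0.061575×9.8²/4.2 = 1.408 years.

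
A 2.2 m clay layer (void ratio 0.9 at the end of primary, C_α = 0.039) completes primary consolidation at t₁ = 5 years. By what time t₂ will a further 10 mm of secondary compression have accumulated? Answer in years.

t₂ ≈ 8.33 years

S_s = C_α·H/(1+e_p)·log₁₀(t₂/t₁) ⇒ log₁₀(t₂/t₁) = S_s·(1+e_p)/(C_α·H).
log₁₀(t₂/t₁) = 0.01 × (1+0.9) / (0.039×2.2) = 0.2214
t₂ = t₁ × 10^0.2214 = 5 × 1.665 = 8.326 years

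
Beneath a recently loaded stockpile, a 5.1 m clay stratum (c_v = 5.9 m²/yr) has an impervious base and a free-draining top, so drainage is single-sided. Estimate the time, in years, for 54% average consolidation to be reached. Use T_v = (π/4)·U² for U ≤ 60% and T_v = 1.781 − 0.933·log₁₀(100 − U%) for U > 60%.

Drainage path length: H_d = H = 5.1 m (single drainage).
U ≤ 60%: T_v = (π/4)·U² = (π/4)×0.54² = 0.22902.
t = T_v·H_d²/c_v = 0.22902×5.1²/5.9 = 1.01 years.

t ≈ 1.01 years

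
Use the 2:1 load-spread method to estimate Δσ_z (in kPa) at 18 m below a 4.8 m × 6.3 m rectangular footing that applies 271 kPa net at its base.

Δσ_z ≈ 14.8 kPa

By the 2:1 method the load spreads at 1 horizontal : 2 vertical, so at depth z the loaded area has grown by z in each plan dimension:
Δσ = qBL/((B+z)(L+z)) = 271×4.8×6.3/((4.8+18)(6.3+18)) = 14.791 kPa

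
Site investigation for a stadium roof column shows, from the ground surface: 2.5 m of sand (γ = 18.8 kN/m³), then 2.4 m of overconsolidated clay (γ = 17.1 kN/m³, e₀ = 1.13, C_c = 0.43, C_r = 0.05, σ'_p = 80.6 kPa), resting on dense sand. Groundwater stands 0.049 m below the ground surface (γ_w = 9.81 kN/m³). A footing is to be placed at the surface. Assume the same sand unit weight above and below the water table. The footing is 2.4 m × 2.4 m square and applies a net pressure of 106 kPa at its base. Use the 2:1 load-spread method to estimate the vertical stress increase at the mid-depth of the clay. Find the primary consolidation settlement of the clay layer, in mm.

S_c ≈ 10.2 mm

Mid-depth of clay below the ground surface: z = 2.5 + 2.4/2 = 3.7 m.
Total vertical stress at mid-clay: σ_v = 18.8×2.5 + 17.1×1.2 = 67.52 kPa.
Pore pressure: u = 9.81×(3.7 − 0.049) = 35.816 kPa.
Initial effective stress: σ'_0 = σ_v − u = 67.52 − 35.816 = 31.704 kPa.
Stress increase at mid-clay by the 2:1 spreading method:
Δσ = qBL/((B+z)(L+z)) = 106×2.4×2.4/((2.4+3.7)(2.4+3.7)) = 16.408 kPa
Final effective stress: σ'_f = 31.704 + 16.408 = 48.112 kPa.
σ'_f = 48.112 ≤ σ'_p = 80.6 kPa, so the clay remains overconsolidated and only the recompression index applies:
S_c = C_r·H/(1+e₀)·log₁₀(σ'_f/σ'_0) = 0.05×2.4/2.13×log₁₀(48.112/31.704)
    = 0.05634 × 0.18114 = 0.01021 m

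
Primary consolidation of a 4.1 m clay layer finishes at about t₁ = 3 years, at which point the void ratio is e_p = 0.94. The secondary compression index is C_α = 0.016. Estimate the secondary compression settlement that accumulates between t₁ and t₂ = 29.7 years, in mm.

Secondary compression: S_s = C_α·H/(1+e_p)·log₁₀(t₂/t₁)
S_s = 0.016×4.1/(1+0.94)×log₁₀(29.7/3)
    = 0.03381 × 0.9956 = 0.03367 m

S_s ≈ 33.7 mm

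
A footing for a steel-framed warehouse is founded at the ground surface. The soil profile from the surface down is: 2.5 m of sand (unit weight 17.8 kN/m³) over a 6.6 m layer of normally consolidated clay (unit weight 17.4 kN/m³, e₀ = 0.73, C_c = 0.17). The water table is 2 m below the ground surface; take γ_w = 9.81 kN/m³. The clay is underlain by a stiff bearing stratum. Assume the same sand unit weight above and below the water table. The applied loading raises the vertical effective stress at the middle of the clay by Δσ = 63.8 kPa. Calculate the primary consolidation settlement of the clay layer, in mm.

Mid-depth of clay below the ground surface: z = 2.5 + 6.6/2 = 5.8 m.
Total vertical stress at mid-clay: σ_v = 17.8×2.5 + 17.4×3.3 = 101.92 kPa.
Pore pressure: u = 9.81×(5.8 − 2) = 37.278 kPa.
Initial effective stress: σ'_0 = σ_v − u = 101.92 − 37.278 = 64.642 kPa.
Final effective stress: σ'_f = σ'_0 + Δσ = 64.642 + 63.8 = 128.44 kPa.
Normally consolidated clay, so the full stress increment lies on the virgin compression line:
S_c = C_c·H/(1+e₀)·log₁₀(σ'_f/σ'_0) = 0.17×6.6/(1+0.73)×log₁₀(128.44/64.642)
    = 0.64855 × 0.29819 = 0.1934 m

S_c ≈ 193 mm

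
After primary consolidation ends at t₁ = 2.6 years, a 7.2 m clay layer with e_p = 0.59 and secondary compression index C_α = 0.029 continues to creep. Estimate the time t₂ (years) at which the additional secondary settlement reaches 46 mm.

t₂ ≈ 5.82 years

S_s = C_α·H/(1+e_p)·log₁₀(t₂/t₁) ⇒ log₁₀(t₂/t₁) = S_s·(1+e_p)/(C_α·H).
log₁₀(t₂/t₁) = 0.046 × (1+0.59) / (0.029×7.2) = 0.3503
t₂ = t₁ × 10^0.3503 = 2.6 × 2.24 = 5.825 years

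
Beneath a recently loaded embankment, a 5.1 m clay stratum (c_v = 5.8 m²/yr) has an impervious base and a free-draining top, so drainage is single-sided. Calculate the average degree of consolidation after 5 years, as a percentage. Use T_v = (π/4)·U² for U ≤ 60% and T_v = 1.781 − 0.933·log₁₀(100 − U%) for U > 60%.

U ≈ 94.8 %

Drainage path length: H_d = H = 5.1 m (single drainage).
T_v = c_v·t/H_d² = 5.8×5/5.1² = 1.115.
T_v = 1.115 corresponds to the U > 60% branch:
U = 1 − 10^((1.781 − T_v)/0.933)/100 = 0.9483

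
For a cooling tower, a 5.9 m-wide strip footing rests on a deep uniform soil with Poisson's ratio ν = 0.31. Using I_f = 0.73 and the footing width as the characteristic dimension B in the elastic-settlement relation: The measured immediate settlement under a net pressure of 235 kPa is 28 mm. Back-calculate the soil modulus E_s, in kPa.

S_e = q·B·(1−ν²)/E_s · I_f  ⇒  E_s = q·B·(1−ν²)·I_f / S_e.
E_s = 235 × 5.9 × 0.9039 × 0.73 / 0.028 = 32670 kPa

E_s ≈ 32700 kPa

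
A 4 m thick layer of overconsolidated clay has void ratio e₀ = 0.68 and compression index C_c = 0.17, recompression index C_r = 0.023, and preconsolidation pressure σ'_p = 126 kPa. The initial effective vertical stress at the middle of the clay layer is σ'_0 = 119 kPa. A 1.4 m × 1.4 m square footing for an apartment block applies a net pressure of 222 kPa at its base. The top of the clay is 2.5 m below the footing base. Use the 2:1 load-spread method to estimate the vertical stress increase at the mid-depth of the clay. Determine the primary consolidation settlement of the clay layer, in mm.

S_c ≈ 8.87 mm

Mid-depth of clay below the footing base: z = 2.5 + 4/2 = 4.5 m.
Stress increase at mid-clay by the 2:1 spreading method:
Δσ = qBL/((B+z)(L+z)) = 222×1.4×1.4/((1.4+4.5)(1.4+4.5)) = 12.5 kPa
Final effective stress: σ'_f = 119 + 12.5 = 131.5 kPa.
σ'_f = 131.5 > σ'_p = 126 kPa, so the stress path crosses the preconsolidation pressure — recompression up to σ'_p, then virgin compression beyond:
S_c = H/(1+e₀)·[C_r·log₁₀(σ'_p/σ'_0) + C_c·log₁₀(σ'_f/σ'_p)]
    = 4/1.68 × [0.023×log₁₀(126/119) + 0.17×log₁₀(131.5/126)]
    = 2.381 × [0.00057094 + 0.0031544] = 0.00887 m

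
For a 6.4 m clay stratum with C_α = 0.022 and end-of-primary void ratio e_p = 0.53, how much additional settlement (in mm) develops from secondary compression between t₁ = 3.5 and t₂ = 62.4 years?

Secondary compression: S_s = C_α·H/(1+e_p)·log₁₀(t₂/t₁)
S_s = 0.022×6.4/(1+0.53)×log₁₀(62.4/3.5)
    = 0.09203 × 1.251 = 0.1151 m

S_s ≈ 115 mm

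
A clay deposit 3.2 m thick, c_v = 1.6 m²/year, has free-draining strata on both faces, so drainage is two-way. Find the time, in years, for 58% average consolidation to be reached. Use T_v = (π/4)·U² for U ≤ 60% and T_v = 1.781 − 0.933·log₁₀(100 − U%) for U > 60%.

Drainage path length: H_d = H/2 = 1.6 m (double drainage).
U ≤ 60%: T_v = (π/4)·U² = (π/4)×0.58² = 0.26421.
t = T_v·H_d²/c_v = 0.26421×1.6²/1.6 = 0.4227 years.

t ≈ 0.423 years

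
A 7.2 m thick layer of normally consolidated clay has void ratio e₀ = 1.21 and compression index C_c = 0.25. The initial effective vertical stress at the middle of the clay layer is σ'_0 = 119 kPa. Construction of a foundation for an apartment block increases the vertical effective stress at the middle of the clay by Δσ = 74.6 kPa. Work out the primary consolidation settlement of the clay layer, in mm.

Final effective stress: σ'_f = σ'_0 + Δσ = 119 + 74.6 = 193.6 kPa.
Normally consolidated clay, so the full stress increment lies on the virgin compression line:
S_c = C_c·H/(1+e₀)·log₁₀(σ'_f/σ'_0) = 0.25×7.2/(1+1.21)×log₁₀(193.6/119)
    = 0.81448 × 0.21136 = 0.1721 m

S_c ≈ 172 mm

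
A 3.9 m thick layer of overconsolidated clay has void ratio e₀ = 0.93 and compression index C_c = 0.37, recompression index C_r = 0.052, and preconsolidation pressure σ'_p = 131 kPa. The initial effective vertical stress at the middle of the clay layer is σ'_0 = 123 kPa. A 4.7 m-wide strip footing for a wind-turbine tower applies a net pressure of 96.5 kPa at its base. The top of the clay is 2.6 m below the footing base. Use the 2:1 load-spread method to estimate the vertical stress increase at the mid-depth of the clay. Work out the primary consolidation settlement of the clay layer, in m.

Mid-depth of clay below the footing base: z = 2.6 + 3.9/2 = 4.55 m.
Stress increase at mid-clay by the 2:1 spreading method:
Δσ = qB/(B+z) = 96.5×4.7/(4.7+4.55) = 49.032 kPa
Final effective stress: σ'_f = 123 + 49.032 = 172.03 kPa.
σ'_f = 172.03 > σ'_p = 131 kPa, so the stress path crosses the preconsolidation pressure — recompression up to σ'_p, then virgin compression beyond:
S_c = H/(1+e₀)·[C_r·log₁₀(σ'_p/σ'_0) + C_c·log₁₀(σ'_f/σ'_p)]
    = 3.9/1.93 × [0.052×log₁₀(131/123) + 0.37×log₁₀(172.03/131)]
    = 2.0207 × [0.001423 + 0.043783] = 0.09135 m

S_c ≈ 0.0913 m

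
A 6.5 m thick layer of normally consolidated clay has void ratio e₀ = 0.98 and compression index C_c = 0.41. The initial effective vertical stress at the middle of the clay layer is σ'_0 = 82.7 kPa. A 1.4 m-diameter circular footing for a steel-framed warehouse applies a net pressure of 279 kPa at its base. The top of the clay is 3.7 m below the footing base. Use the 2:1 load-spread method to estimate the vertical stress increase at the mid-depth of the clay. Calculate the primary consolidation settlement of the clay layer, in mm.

S_c ≈ 53 mm

Mid-depth of clay below the footing base: z = 3.7 + 6.5/2 = 6.95 m.
Stress increase at mid-clay by the 2:1 spreading method:
Δσ ≈ qD²/(D+z)² = 279×1.4²/(1.4+6.95)² = 7.8431 kPa
Final effective stress: σ'_f = σ'_0 + Δσ = 82.7 + 7.8431 = 90.543 kPa.
Normally consolidated clay, so the full stress increment lies on the virgin compression line:
S_c = C_c·H/(1+e₀)·log₁₀(σ'_f/σ'_0) = 0.41×6.5/(1+0.98)×log₁₀(90.543/82.7)
    = 1.346 × 0.039349 = 0.05296 m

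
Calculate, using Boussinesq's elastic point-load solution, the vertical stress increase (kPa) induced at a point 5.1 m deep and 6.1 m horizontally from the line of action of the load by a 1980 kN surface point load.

Boussinesq vertical stress below a point load on an elastic half-space:
Δσ_z = 3P/(2πz²) · [1 + (r/z)²]^(−5/2)
r/z = 6.1/5.1 = 1.1961; [1+(r/z)²]^(−5/2) = 0.10857.
Δσ_z = 3×1980/(2π×5.1²) × 0.10857 = 36.347 × 0.10857 = 3.946 kPa

Δσ_z ≈ 3.95 kPa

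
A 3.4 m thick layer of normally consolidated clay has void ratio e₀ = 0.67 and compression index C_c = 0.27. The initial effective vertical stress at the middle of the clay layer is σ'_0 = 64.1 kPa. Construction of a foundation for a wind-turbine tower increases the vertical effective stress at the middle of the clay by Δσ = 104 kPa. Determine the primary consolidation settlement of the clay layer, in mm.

Final effective stress: σ'_f = σ'_0 + Δσ = 64.1 + 104 = 168.1 kPa.
Normally consolidated clay, so the full stress increment lies on the virgin compression line:
S_c = C_c·H/(1+e₀)·log₁₀(σ'_f/σ'_0) = 0.27×3.4/(1+0.67)×log₁₀(168.1/64.1)
    = 0.5497 × 0.41871 = 0.2302 m

S_c ≈ 230 mm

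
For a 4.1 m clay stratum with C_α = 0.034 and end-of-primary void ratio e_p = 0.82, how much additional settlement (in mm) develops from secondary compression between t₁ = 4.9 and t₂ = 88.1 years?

Secondary compression: S_s = C_α·H/(1+e_p)·log₁₀(t₂/t₁)
S_s = 0.034×4.1/(1+0.82)×log₁₀(88.1/4.9)
    = 0.07659 × 1.255 = 0.09611 m

S_s ≈ 96.1 mm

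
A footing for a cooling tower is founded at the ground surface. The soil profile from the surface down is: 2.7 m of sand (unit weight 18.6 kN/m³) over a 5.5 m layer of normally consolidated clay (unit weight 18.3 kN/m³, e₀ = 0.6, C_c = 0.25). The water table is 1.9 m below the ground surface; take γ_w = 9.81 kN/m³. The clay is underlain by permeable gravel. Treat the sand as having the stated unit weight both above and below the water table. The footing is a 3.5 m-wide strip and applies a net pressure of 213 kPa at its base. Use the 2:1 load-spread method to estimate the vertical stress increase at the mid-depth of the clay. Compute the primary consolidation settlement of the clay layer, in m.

Mid-depth of clay below the ground surface: z = 2.7 + 5.5/2 = 5.45 m.
Total vertical stress at mid-clay: σ_v = 18.6×2.7 + 18.3×2.75 = 100.55 kPa.
Pore pressure: u = 9.81×(5.45 − 1.9) = 34.825 kPa.
Initial effective stress: σ'_0 = σ_v − u = 100.55 − 34.825 = 65.725 kPa.
Stress increase at mid-clay by the 2:1 spreading method:
Δσ = qB/(B+z) = 213×3.5/(3.5+5.45) = 83.296 kPa
Final effective stress: σ'_f = σ'_0 + Δσ = 65.725 + 83.296 = 149.02 kPa.
Normally consolidated clay, so the full stress increment lies on the virgin compression line:
S_c = C_c·H/(1+e₀)·log₁₀(σ'_f/σ'_0) = 0.25×5.5/(1+0.6)×log₁₀(149.02/65.725)
    = 0.85938 × 0.35551 = 0.3055 m

S_c ≈ 0.306 m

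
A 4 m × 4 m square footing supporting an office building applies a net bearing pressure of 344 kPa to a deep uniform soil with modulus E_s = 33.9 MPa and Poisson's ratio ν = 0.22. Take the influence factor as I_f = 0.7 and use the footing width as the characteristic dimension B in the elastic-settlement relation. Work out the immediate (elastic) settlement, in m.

S_e ≈ 0.027 m

Immediate (elastic) settlement: S_e = q·B·(1−ν²)/E_s · I_f.
E_s = 33.9 MPa = 33900 kPa.
S_e = 344 × 4 × (1 − 0.22²) / 33900 × 0.7
    = 344 × 4 × 0.9516 / 33900 × 0.7
    = 0.02704 m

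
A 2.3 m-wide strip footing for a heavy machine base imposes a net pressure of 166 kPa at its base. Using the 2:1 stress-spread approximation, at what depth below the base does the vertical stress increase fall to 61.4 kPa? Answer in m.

z ≈ 3.92 m

2:1 spreading — at depth z the loaded area has grown by z in each plan dimension:
qB/(B+z) = Δσ_z ⇒ z = qB/Δσ_z − B = 166×2.3/61.4 − 2.3 = 3.918 m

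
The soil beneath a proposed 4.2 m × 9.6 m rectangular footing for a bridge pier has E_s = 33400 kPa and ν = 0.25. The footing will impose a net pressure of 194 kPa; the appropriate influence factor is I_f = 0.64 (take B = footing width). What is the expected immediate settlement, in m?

S_e ≈ 0.0146 m

Immediate (elastic) settlement: S_e = q·B·(1−ν²)/E_s · I_f.
S_e = 194 × 4.2 × (1 − 0.25²) / 33400 × 0.64
    = 194 × 4.2 × 0.9375 / 33400 × 0.64
    = 0.01464 m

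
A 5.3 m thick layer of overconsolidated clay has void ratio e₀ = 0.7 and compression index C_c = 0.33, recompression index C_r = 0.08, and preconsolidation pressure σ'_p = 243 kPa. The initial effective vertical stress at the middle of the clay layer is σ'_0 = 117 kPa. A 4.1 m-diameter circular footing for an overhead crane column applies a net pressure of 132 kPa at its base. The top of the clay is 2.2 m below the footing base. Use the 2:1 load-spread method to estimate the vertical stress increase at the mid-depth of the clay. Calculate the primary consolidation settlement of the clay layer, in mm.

Mid-depth of clay below the footing base: z = 2.2 + 5.3/2 = 4.85 m.
Stress increase at mid-clay by the 2:1 spreading method:
Δσ ≈ qD²/(D+z)² = 132×4.1²/(4.1+4.85)² = 27.701 kPa
Final effective stress: σ'_f = 117 + 27.701 = 144.7 kPa.
σ'_f = 144.7 ≤ σ'_p = 243 kPa, so the clay remains overconsolidated and only the recompression index applies:
S_c = C_r·H/(1+e₀)·log₁₀(σ'_f/σ'_0) = 0.08×5.3/1.7×log₁₀(144.7/117)
    = 0.24941 × 0.092283 = 0.02302 m

S_c ≈ 23 mm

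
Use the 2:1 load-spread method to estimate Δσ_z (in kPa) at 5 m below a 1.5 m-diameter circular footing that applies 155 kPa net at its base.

By the 2:1 method the load spreads at 1 horizontal : 2 vertical, so at depth z the loaded area has grown by z in each plan dimension:
Δσ ≈ qD²/(D+z)² = 155×1.5²/(1.5+5)² = 8.2544 kPa

Δσ_z ≈ 8.25 kPa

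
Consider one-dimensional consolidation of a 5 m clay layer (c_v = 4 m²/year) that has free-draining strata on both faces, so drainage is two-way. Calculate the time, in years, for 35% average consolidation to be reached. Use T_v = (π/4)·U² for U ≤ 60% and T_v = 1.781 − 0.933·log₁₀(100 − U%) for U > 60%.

t ≈ 0.15 years

Drainage path length: H_d = H/2 = 2.5 m (double drainage).
U ≤ 60%: T_v = (π/4)·U² = (π/4)×0.35² = 0.096211.
t = T_v·H_d²/c_v = 0.096211×2.5²/4 = 0.1503 years.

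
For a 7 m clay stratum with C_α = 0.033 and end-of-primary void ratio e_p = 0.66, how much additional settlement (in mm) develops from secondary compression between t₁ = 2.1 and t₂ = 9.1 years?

Secondary compression: S_s = C_α·H/(1+e_p)·log₁₀(t₂/t₁)
S_s = 0.033×7/(1+0.66)×log₁₀(9.1/2.1)
    = 0.1392 × 0.6368 = 0.08862 m

S_s ≈ 88.6 mm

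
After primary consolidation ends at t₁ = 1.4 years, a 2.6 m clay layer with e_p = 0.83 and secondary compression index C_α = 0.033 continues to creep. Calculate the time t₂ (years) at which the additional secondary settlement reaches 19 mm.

t₂ ≈ 3.56 years

S_s = C_α·H/(1+e_p)·log₁₀(t₂/t₁) ⇒ log₁₀(t₂/t₁) = S_s·(1+e_p)/(C_α·H).
log₁₀(t₂/t₁) = 0.019 × (1+0.83) / (0.033×2.6) = 0.4052
t₂ = t₁ × 10^0.4052 = 1.4 × 2.542 = 3.559 years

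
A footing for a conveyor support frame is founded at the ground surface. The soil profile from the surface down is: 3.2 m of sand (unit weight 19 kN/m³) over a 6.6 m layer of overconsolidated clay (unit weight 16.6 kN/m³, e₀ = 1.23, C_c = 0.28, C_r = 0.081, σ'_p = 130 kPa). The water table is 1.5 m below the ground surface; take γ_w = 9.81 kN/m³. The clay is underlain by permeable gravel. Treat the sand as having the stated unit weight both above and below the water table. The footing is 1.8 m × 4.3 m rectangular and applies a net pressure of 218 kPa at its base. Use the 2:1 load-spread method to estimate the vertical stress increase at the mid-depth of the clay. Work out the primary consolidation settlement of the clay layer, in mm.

Mid-depth of clay below the ground surface: z = 3.2 + 6.6/2 = 6.5 m.
Total vertical stress at mid-clay: σ_v = 19×3.2 + 16.6×3.3 = 115.58 kPa.
Pore pressure: u = 9.81×(6.5 − 1.5) = 49.05 kPa.
Initial effective stress: σ'_0 = σ_v − u = 115.58 − 49.05 = 66.53 kPa.
Stress increase at mid-clay by the 2:1 spreading method:
Δσ = qBL/((B+z)(L+z)) = 218×1.8×4.3/((1.8+6.5)(4.3+6.5)) = 18.823 kPa
Final effective stress: σ'_f = 66.53 + 18.823 = 85.353 kPa.
σ'_f = 85.353 ≤ σ'_p = 130 kPa, so the clay remains overconsolidated and only the recompression index applies:
S_c = C_r·H/(1+e₀)·log₁₀(σ'_f/σ'_0) = 0.081×6.6/2.23×log₁₀(85.353/66.53)
    = 0.23973 × 0.1082 = 0.02594 m

S_c ≈ 25.9 mm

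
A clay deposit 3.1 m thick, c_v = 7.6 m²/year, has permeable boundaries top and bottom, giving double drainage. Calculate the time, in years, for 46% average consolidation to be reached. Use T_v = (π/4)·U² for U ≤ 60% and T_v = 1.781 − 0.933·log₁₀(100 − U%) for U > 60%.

t ≈ 0.0525 years

Drainage path length: H_d = H/2 = 1.55 m (double drainage).
U ≤ 60%: T_v = (π/4)·U² = (π/4)×0.46² = 0.16619.
t = T_v·H_d²/c_v = 0.16619×1.55²/7.6 = 0.05254 years.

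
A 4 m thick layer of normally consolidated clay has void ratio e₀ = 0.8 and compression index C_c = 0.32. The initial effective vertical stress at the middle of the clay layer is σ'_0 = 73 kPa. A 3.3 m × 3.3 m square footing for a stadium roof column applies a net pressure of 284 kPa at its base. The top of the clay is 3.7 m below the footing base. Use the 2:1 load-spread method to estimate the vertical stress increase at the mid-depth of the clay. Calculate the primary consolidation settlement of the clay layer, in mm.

Mid-depth of clay below the footing base: z = 3.7 + 4/2 = 5.7 m.
Stress increase at mid-clay by the 2:1 spreading method:
Δσ = qBL/((B+z)(L+z)) = 284×3.3×3.3/((3.3+5.7)(3.3+5.7)) = 38.182 kPa
Final effective stress: σ'_f = σ'_0 + Δσ = 73 + 38.182 = 111.18 kPa.
Normally consolidated clay, so the full stress increment lies on the virgin compression line:
S_c = C_c·H/(1+e₀)·log₁₀(σ'_f/σ'_0) = 0.32×4/(1+0.8)×log₁₀(111.18/73)
    = 0.71111 × 0.1827 = 0.1299 m

S_c ≈ 130 mm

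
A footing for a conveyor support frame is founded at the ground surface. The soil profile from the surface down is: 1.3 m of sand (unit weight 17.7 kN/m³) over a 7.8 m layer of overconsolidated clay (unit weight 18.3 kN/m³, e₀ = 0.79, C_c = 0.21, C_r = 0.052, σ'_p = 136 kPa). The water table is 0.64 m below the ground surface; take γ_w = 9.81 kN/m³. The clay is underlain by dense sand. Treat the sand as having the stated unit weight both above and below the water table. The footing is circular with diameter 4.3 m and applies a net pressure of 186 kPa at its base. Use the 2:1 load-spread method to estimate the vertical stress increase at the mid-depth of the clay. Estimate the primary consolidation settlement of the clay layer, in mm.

S_c ≈ 56.1 mm

Mid-depth of clay below the ground surface: z = 1.3 + 7.8/2 = 5.2 m.
Total vertical stress at mid-clay: σ_v = 17.7×1.3 + 18.3×3.9 = 94.38 kPa.
Pore pressure: u = 9.81×(5.2 − 0.64) = 44.734 kPa.
Initial effective stress: σ'_0 = σ_v − u = 94.38 − 44.734 = 49.646 kPa.
Stress increase at mid-clay by the 2:1 spreading method:
Δσ ≈ qD²/(D+z)² = 186×4.3²/(4.3+5.2)² = 38.107 kPa
Final effective stress: σ'_f = 49.646 + 38.107 = 87.753 kPa.
σ'_f = 87.753 ≤ σ'_p = 136 kPa, so the clay remains overconsolidated and only the recompression index applies:
S_c = C_r·H/(1+e₀)·log₁₀(σ'_f/σ'_0) = 0.052×7.8/1.79×log₁₀(87.753/49.646)
    = 0.22659 × 0.24738 = 0.05605 m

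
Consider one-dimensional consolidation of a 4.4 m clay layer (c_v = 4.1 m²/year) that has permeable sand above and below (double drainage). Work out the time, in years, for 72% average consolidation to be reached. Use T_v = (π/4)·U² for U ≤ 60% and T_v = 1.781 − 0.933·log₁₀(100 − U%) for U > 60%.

t ≈ 0.509 years

Drainage path length: H_d = H/2 = 2.2 m (double drainage).
U > 60%: T_v = 1.781 − 0.933·log₁₀(100 − 72) = 0.4308.
t = T_v·H_d²/c_v = 0.4308×2.2²/4.1 = 0.5086 years.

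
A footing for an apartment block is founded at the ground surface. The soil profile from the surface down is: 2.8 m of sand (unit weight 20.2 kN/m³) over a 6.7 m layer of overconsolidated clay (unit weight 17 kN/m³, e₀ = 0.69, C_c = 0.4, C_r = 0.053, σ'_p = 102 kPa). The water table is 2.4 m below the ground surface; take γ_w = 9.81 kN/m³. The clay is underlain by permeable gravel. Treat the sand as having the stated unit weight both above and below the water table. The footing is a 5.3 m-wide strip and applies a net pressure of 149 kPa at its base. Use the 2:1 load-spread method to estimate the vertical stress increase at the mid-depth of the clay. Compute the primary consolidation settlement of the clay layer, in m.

Mid-depth of clay below the ground surface: z = 2.8 + 6.7/2 = 6.15 m.
Total vertical stress at mid-clay: σ_v = 20.2×2.8 + 17×3.35 = 113.51 kPa.
Pore pressure: u = 9.81×(6.15 − 2.4) = 36.788 kPa.
Initial effective stress: σ'_0 = σ_v − u = 113.51 − 36.788 = 76.722 kPa.
Stress increase at mid-clay by the 2:1 spreading method:
Δσ = qB/(B+z) = 149×5.3/(5.3+6.15) = 68.969 kPa
Final effective stress: σ'_f = 76.722 + 68.969 = 145.69 kPa.
σ'_f = 145.69 > σ'_p = 102 kPa, so the stress path crosses the preconsolidation pressure — recompression up to σ'_p, then virgin compression beyond:
S_c = H/(1+e₀)·[C_r·log₁₀(σ'_p/σ'_0) + C_c·log₁₀(σ'_f/σ'_p)]
    = 6.7/1.69 × [0.053×log₁₀(102/76.722) + 0.4×log₁₀(145.69/102)]
    = 3.9645 × [0.0065551 + 0.061932] = 0.2715 m

S_c ≈ 0.272 m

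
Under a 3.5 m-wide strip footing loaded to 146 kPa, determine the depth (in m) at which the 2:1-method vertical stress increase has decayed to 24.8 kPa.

2:1 spreading — at depth z the loaded area has grown by z in each plan dimension:
qB/(B+z) = Δσ_z ⇒ z = qB/Δσ_z − B = 146×3.5/24.8 − 3.5 = 17.1 m

z ≈ 17.1 m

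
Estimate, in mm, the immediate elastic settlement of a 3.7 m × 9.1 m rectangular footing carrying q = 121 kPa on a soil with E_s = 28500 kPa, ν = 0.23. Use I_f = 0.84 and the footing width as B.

S_e ≈ 12.5 mm

Immediate (elastic) settlement: S_e = q·B·(1−ν²)/E_s · I_f.
S_e = 121 × 3.7 × (1 − 0.23²) / 28500 × 0.84
    = 121 × 3.7 × 0.9471 / 28500 × 0.84
    = 0.0125 m = 12.5 mm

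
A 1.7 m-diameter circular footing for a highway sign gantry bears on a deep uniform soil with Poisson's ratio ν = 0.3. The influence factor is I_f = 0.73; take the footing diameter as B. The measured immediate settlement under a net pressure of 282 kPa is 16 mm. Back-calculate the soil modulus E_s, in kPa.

E_s ≈ 19900 kPa

S_e = q·B·(1−ν²)/E_s · I_f  ⇒  E_s = q·B·(1−ν²)·I_f / S_e.
E_s = 282 × 1.7 × 0.91 × 0.73 / 0.016 = 19900 kPa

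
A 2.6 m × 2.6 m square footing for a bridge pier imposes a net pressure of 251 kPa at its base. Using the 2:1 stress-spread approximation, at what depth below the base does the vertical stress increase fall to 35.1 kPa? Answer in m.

z ≈ 4.35 m

2:1 spreading — at depth z the loaded area has grown by z in each plan dimension:
qB²/(B+z)² = Δσ_z ⇒ z = B(√(q/Δσ_z) − 1) = 2.6×(√(251/35.1) − 1) = 4.353 m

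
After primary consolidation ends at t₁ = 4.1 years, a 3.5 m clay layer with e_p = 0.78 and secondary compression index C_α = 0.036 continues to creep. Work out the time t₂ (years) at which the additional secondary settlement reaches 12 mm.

t₂ ≈ 6.06 years

S_s = C_α·H/(1+e_p)·log₁₀(t₂/t₁) ⇒ log₁₀(t₂/t₁) = S_s·(1+e_p)/(C_α·H).
log₁₀(t₂/t₁) = 0.012 × (1+0.78) / (0.036×3.5) = 0.1695
t₂ = t₁ × 10^0.1695 = 4.1 × 1.477 = 6.058 years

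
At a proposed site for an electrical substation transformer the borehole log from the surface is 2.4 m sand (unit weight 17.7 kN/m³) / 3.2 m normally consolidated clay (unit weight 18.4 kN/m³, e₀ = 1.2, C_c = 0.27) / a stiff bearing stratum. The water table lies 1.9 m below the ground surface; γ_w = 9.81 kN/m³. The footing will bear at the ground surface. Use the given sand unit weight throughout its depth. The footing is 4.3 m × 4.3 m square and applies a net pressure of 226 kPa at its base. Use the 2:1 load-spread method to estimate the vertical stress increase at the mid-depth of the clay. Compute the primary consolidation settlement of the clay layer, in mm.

Mid-depth of clay below the ground surface: z = 2.4 + 3.2/2 = 4 m.
Total vertical stress at mid-clay: σ_v = 17.7×2.4 + 18.4×1.6 = 71.92 kPa.
Pore pressure: u = 9.81×(4 − 1.9) = 20.601 kPa.
Initial effective stress: σ'_0 = σ_v − u = 71.92 − 20.601 = 51.319 kPa.
Stress increase at mid-clay by the 2:1 spreading method:
Δσ = qBL/((B+z)(L+z)) = 226×4.3×4.3/((4.3+4)(4.3+4)) = 60.658 kPa
Final effective stress: σ'_f = σ'_0 + Δσ = 51.319 + 60.658 = 111.98 kPa.
Normally consolidated clay, so the full stress increment lies on the virgin compression line:
S_c = C_c·H/(1+e₀)·log₁₀(σ'_f/σ'_0) = 0.27×3.2/(1+1.2)×log₁₀(111.98/51.319)
    = 0.39273 × 0.33886 = 0.1331 m

S_c ≈ 133 mm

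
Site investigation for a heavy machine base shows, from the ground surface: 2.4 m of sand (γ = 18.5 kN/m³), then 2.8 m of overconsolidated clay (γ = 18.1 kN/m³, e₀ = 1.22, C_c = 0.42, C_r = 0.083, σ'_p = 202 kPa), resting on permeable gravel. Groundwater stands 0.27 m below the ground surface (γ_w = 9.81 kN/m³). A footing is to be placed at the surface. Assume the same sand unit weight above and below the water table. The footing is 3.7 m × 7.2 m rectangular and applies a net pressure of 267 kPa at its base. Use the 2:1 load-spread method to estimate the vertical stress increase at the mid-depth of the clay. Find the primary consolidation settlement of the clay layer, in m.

Mid-depth of clay below the ground surface: z = 2.4 + 2.8/2 = 3.8 m.
Total vertical stress at mid-clay: σ_v = 18.5×2.4 + 18.1×1.4 = 69.74 kPa.
Pore pressure: u = 9.81×(3.8 − 0.27) = 34.629 kPa.
Initial effective stress: σ'_0 = σ_v − u = 69.74 − 34.629 = 35.111 kPa.
Stress increase at mid-clay by the 2:1 spreading method:
Δσ = qBL/((B+z)(L+z)) = 267×3.7×7.2/((3.7+3.8)(7.2+3.8)) = 86.217 kPa
Final effective stress: σ'_f = 35.111 + 86.217 = 121.33 kPa.
σ'_f = 121.33 ≤ σ'_p = 202 kPa, so the clay remains overconsolidated and only the recompression index applies:
S_c = C_r·H/(1+e₀)·log₁₀(σ'_f/σ'_0) = 0.083×2.8/2.22×log₁₀(121.33/35.111)
    = 0.10469 × 0.53852 = 0.05638 m

S_c ≈ 0.0564 m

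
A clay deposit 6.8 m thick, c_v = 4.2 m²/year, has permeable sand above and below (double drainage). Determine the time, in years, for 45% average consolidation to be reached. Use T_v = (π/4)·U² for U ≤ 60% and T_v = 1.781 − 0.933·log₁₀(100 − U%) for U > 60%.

t ≈ 0.438 years

Drainage path length: H_d = H/2 = 3.4 m (double drainage).
U ≤ 60%: T_v = (π/4)·U² = (π/4)×0.45² = 0.15904.
t = T_v·H_d²/c_v = 0.15904×3.4²/4.2 = 0.4377 years.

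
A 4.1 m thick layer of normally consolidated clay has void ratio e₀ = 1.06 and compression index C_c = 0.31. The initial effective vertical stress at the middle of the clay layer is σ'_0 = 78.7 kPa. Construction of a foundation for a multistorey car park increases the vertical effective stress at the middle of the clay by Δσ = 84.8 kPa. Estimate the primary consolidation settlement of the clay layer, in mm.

Final effective stress: σ'_f = σ'_0 + Δσ = 78.7 + 84.8 = 163.5 kPa.
Normally consolidated clay, so the full stress increment lies on the virgin compression line:
S_c = C_c·H/(1+e₀)·log₁₀(σ'_f/σ'_0) = 0.31×4.1/(1+1.06)×log₁₀(163.5/78.7)
    = 0.61699 × 0.31754 = 0.1959 m

S_c ≈ 196 mm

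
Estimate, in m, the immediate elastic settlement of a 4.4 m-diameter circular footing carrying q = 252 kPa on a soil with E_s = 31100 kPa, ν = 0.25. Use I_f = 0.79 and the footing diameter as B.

Immediate (elastic) settlement: S_e = q·B·(1−ν²)/E_s · I_f.
S_e = 252 × 4.4 × (1 − 0.25²) / 31100 × 0.79
    = 252 × 4.4 × 0.9375 / 31100 × 0.79
    = 0.02641 m

S_e ≈ 0.0264 m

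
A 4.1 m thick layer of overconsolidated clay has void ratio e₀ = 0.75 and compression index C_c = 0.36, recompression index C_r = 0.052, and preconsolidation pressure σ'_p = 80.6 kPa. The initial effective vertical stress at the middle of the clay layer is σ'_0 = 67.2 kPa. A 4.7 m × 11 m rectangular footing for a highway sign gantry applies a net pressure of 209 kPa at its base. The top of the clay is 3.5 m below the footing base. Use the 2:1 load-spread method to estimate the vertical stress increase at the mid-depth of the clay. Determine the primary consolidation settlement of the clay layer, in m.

Mid-depth of clay below the footing base: z = 3.5 + 4.1/2 = 5.55 m.
Stress increase at mid-clay by the 2:1 spreading method:
Δσ = qBL/((B+z)(L+z)) = 209×4.7×11/((4.7+5.55)(11+5.55)) = 63.696 kPa
Final effective stress: σ'_f = 67.2 + 63.696 = 130.9 kPa.
σ'_f = 130.9 > σ'_p = 80.6 kPa, so the stress path crosses the preconsolidation pressure — recompression up to σ'_p, then virgin compression beyond:
S_c = H/(1+e₀)·[C_r·log₁₀(σ'_p/σ'_0) + C_c·log₁₀(σ'_f/σ'_p)]
    = 4.1/1.75 × [0.052×log₁₀(80.6/67.2) + 0.36×log₁₀(130.9/80.6)]
    = 2.3429 × [0.0041062 + 0.075818] = 0.1873 m

S_c ≈ 0.187 m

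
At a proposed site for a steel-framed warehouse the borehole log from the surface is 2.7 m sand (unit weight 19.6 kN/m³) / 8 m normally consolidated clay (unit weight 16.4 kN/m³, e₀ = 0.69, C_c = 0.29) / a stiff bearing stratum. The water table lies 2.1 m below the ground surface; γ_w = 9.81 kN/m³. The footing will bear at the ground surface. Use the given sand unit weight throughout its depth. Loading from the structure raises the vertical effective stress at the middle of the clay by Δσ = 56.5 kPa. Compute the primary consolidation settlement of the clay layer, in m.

Mid-depth of clay below the ground surface: z = 2.7 + 8/2 = 6.7 m.
Total vertical stress at mid-clay: σ_v = 19.6×2.7 + 16.4×4 = 118.52 kPa.
Pore pressure: u = 9.81×(6.7 − 2.1) = 45.126 kPa.
Initial effective stress: σ'_0 = σ_v − u = 118.52 − 45.126 = 73.394 kPa.
Final effective stress: σ'_f = σ'_0 + Δσ = 73.394 + 56.5 = 129.89 kPa.
Normally consolidated clay, so the full stress increment lies on the virgin compression line:
S_c = C_c·H/(1+e₀)·log₁₀(σ'_f/σ'_0) = 0.29×8/(1+0.69)×log₁₀(129.89/73.394)
    = 1.3728 × 0.24792 = 0.3403 m

S_c ≈ 0.34 m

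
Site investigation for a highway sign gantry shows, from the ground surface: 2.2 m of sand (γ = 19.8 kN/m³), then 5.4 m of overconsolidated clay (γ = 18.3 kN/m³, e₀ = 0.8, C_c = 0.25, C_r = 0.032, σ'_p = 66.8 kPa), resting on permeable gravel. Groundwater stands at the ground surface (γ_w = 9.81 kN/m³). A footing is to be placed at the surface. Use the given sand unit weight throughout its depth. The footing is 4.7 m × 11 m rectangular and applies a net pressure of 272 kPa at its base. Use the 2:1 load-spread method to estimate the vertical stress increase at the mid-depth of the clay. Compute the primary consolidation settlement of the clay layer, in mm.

Mid-depth of clay below the ground surface: z = 2.2 + 5.4/2 = 4.9 m.
Total vertical stress at mid-clay: σ_v = 19.8×2.2 + 18.3×2.7 = 92.97 kPa.
Pore pressure: u = 9.81×(4.9 − 0) = 48.069 kPa.
Initial effective stress: σ'_0 = σ_v − u = 92.97 − 48.069 = 44.901 kPa.
Stress increase at mid-clay by the 2:1 spreading method:
Δσ = qBL/((B+z)(L+z)) = 272×4.7×11/((4.7+4.9)(11+4.9)) = 92.128 kPa
Final effective stress: σ'_f = 44.901 + 92.128 = 137.03 kPa.
σ'_f = 137.03 > σ'_p = 66.8 kPa, so the stress path crosses the preconsolidation pressure — recompression up to σ'_p, then virgin compression beyond:
S_c = H/(1+e₀)·[C_r·log₁₀(σ'_p/σ'_0) + C_c·log₁₀(σ'_f/σ'_p)]
    = 5.4/1.8 × [0.032×log₁₀(66.8/44.901) + 0.25×log₁₀(137.03/66.8)]
    = 3 × [0.0055207 + 0.07801] = 0.2506 m

S_c ≈ 251 mm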